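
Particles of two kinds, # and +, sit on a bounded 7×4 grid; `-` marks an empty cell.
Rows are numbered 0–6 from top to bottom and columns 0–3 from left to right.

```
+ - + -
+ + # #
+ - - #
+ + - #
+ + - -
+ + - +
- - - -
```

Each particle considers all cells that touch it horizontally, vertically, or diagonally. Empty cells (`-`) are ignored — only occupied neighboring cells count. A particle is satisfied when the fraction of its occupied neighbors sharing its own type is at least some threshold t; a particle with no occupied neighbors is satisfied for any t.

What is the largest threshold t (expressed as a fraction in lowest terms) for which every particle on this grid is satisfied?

(0,0)+ 2/2
(0,2)+ 1/3
(1,0)+ 3/3
(1,1)+ 4/5
(1,2)# 2/4
(1,3)# 2/3
(2,0)+ 4/4
(2,3)# 3/3
(3,0)+ 4/4
(3,1)+ 4/4
(3,3)# 1/1
(4,0)+ 5/5
(4,1)+ 5/5
(5,0)+ 3/3
(5,1)+ 3/3
(5,3)+ — no occupied neighbors
The smallest same-type fraction is 1/3 at (0,2), which reduces to 1/3. Any threshold above that leaves this particle unsatisfied.

1/3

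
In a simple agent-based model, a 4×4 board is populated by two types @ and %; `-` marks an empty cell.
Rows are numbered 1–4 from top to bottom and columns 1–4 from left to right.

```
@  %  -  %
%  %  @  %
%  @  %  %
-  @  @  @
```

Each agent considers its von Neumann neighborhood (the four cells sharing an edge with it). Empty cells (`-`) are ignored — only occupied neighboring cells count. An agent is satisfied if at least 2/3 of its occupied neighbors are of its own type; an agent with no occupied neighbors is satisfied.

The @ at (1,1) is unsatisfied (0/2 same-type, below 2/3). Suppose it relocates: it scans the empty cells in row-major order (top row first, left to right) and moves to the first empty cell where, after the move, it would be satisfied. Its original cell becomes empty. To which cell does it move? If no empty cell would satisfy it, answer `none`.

none

Vacating (1,1). Empty cells in order:
  (1,3): 1/3 same-type → still unsatisfied.
  (4,1): 1/2 same-type → still unsatisfied.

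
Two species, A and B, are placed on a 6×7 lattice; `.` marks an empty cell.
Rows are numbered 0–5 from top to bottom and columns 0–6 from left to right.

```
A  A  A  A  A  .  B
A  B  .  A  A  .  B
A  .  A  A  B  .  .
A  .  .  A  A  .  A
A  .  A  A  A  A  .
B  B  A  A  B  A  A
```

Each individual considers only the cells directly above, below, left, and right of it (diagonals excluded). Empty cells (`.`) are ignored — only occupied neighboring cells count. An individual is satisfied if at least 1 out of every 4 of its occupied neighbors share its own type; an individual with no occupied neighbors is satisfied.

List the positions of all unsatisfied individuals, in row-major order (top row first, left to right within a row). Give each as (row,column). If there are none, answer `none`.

(1,1), (2,4), (5,4)

(0,0)A 2/2 ✓
(0,1)A 2/3 ✓
(0,2)A 2/2 ✓
(0,3)A 3/3 ✓
(0,4)A 2/2 ✓
(0,6)B 1/1 ✓
(1,0)A 2/3 ✓
(1,1)B 0/2 ✗
(1,3)A 3/3 ✓
(1,4)A 2/3 ✓
(1,6)B 1/1 ✓
(2,0)A 2/2 ✓
(2,2)A 1/1 ✓
(2,3)A 3/4 ✓
(2,4)B 0/3 ✗
(3,0)A 2/2 ✓
(3,3)A 3/3 ✓
(3,4)A 2/3 ✓
(3,6)A 0/0 ✓
(4,0)A 1/2 ✓
(4,2)A 2/2 ✓
(4,3)A 4/4 ✓
(4,4)A 3/4 ✓
(4,5)A 2/2 ✓
(5,0)B 1/2 ✓
(5,1)B 1/2 ✓
(5,2)A 2/3 ✓
(5,3)A 2/3 ✓
(5,4)B 0/3 ✗
(5,5)A 2/3 ✓
(5,6)A 1/1 ✓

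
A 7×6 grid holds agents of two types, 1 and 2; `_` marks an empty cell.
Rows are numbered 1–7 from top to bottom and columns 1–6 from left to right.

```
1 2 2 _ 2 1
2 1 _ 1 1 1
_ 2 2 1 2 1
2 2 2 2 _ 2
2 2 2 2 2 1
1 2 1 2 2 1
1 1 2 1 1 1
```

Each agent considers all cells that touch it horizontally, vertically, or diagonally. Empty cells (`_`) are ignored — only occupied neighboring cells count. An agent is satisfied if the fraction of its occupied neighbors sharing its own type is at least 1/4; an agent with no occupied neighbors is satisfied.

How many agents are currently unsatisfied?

2

Row 1: (1,1)1 1/3 ✓ · (1,2)2 2/4 ✓ · (1,3)2 1/3 ✓ · (1,5)2 0/4 ✗ · (1,6)1 2/3 ✓
Row 2: (2,1)2 2/4 ✓ · (2,2)1 1/6 ✗ · (2,4)1 2/6 ✓ · (2,5)1 5/7 ✓ · (2,6)1 3/5 ✓
Row 3: (3,2)2 5/6 ✓ · (3,3)2 4/7 ✓ · (3,4)1 2/6 ✓ · (3,5)2 2/7 ✓ · (3,6)1 2/4 ✓
Row 4: (4,1)2 4/4 ✓ · (4,2)2 7/7 ✓ · (4,3)2 7/8 ✓ · (4,4)2 6/7 ✓ · (4,6)2 2/4 ✓
Row 5: (5,1)2 4/5 ✓ · (5,2)2 6/8 ✓ · (5,3)2 7/8 ✓ · (5,4)2 6/7 ✓ · (5,5)2 5/7 ✓ · (5,6)1 1/4 ✓
Row 6: (6,1)1 2/5 ✓ · (6,2)2 4/8 ✓ · (6,3)1 2/8 ✓ · (6,4)2 5/8 ✓ · (6,5)2 3/8 ✓ · (6,6)1 3/5 ✓
Row 7: (7,1)1 2/3 ✓ · (7,2)1 3/5 ✓ · (7,3)2 2/5 ✓ · (7,4)1 2/5 ✓ · (7,5)1 3/5 ✓ · (7,6)1 2/3 ✓
Unsatisfied: (1,5), (2,2) — 2 in total.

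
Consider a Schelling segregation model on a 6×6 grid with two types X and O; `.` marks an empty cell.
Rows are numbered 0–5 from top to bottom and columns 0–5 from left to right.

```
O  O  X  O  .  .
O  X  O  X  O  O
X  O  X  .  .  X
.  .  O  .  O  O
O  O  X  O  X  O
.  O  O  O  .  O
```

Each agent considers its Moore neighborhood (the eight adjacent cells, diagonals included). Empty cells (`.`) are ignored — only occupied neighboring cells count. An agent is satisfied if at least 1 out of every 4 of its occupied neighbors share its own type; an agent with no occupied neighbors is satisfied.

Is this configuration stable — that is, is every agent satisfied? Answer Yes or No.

No

(0,0)O 2/3 satisfied
(0,1)O 3/5 satisfied
(0,2)X 2/5 satisfied
(0,3)O 2/4 satisfied
(1,0)O 3/5 satisfied
(1,1)X 3/8 satisfied
(1,2)O 3/7 satisfied
(1,3)X 2/5 satisfied
(1,4)O 2/4 satisfied
(1,5)O 1/2 satisfied
(2,0)X 1/3 satisfied
(2,1)O 3/6 satisfied
(2,2)X 2/5 satisfied
(2,5)X 0/4 not
(3,2)O 3/5 satisfied
(3,4)O 3/5 satisfied
(3,5)O 2/4 satisfied
(4,0)O 2/2 satisfied
(4,1)O 4/5 satisfied
(4,2)X 0/6 not
(4,3)O 4/6 satisfied
(4,4)X 0/6 not
(4,5)O 3/4 satisfied
(5,1)O 3/4 satisfied
(5,2)O 4/5 satisfied
(5,3)O 2/4 satisfied
(5,5)O 1/2 satisfied
For instance (2,5) has only 0/4 same-type neighbors, below 1/4.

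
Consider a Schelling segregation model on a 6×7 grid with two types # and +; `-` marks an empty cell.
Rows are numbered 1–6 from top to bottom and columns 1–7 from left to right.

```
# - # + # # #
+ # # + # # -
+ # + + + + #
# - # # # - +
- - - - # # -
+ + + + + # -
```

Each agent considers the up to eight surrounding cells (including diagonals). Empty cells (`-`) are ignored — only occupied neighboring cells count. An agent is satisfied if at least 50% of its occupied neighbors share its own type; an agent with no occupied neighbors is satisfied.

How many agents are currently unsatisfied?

(1,1)# 1/2 ✓
(1,3)# 2/4 ✓
(1,4)+ 1/5 ✗
(1,5)# 3/5 ✓
(1,6)# 4/4 ✓
(1,7)# 2/2 ✓
(2,1)+ 1/4 ✗
(2,2)# 4/7 ✓
(2,3)# 3/7 ✗
(2,4)+ 4/8 ✓
(2,5)# 3/8 ✗
(2,6)# 5/7 ✓
(3,1)+ 1/4 ✗
(3,2)# 4/7 ✓
(3,3)+ 2/7 ✗
(3,4)+ 3/8 ✗
(3,5)+ 3/7 ✗
(3,6)+ 2/6 ✗
(3,7)# 1/3 ✗
(4,1)# 1/2 ✓
(4,3)# 2/4 ✓
(4,4)# 3/6 ✓
(4,5)# 3/6 ✓
(4,7)+ 1/3 ✗
(5,5)# 4/6 ✓
(5,6)# 3/5 ✓
(6,1)+ 1/1 ✓
(6,2)+ 2/2 ✓
(6,3)+ 2/2 ✓
(6,4)+ 2/3 ✓
(6,5)+ 1/4 ✗
(6,6)# 2/3 ✓
Unsatisfied: (1,4), (2,1), (2,3), (2,5), (3,1), (3,3), (3,4), (3,5), (3,6), (3,7), (4,7), (6,5) — 12 in total.

12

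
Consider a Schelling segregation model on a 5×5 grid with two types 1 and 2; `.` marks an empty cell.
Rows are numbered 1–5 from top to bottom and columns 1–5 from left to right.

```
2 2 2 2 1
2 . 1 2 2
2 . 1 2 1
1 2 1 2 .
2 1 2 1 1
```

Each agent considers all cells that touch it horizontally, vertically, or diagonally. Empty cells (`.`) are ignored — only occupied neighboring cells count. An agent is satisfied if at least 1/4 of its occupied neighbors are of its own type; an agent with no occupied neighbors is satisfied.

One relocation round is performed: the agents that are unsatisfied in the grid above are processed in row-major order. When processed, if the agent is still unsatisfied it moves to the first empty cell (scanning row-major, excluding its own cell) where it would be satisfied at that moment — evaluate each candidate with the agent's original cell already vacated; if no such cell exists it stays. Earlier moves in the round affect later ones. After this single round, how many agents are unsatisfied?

0

Initially unsatisfied (in order): (1,5), (2,3), (3,5).
  (1,5) → (2,2).
  (2,3): now satisfied by earlier moves; stays.
  (3,5) → (3,2).
Resulting grid:
2 2 2 2 .
2 1 1 2 2
2 1 1 2 .
1 2 1 2 .
2 1 2 1 1
All satisfied now.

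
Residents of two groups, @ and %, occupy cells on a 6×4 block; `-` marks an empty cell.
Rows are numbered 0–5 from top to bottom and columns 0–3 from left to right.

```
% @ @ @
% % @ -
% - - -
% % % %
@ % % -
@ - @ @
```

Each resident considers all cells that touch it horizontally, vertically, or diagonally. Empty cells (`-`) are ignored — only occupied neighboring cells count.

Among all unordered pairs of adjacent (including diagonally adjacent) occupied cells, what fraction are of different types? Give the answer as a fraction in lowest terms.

1/3

Scan each occupied cell's neighbors to the right and below (and the two forward diagonals) so each pair is counted once.
From row 0: 4 unlike of 11 pairs (running 4/11).
From row 1: 1 unlike of 4 pairs (running 5/15).
From row 2: 0 unlike of 2 pairs (running 5/17).
From row 3: 2 unlike of 11 pairs (running 7/28).
From row 4: 5 unlike of 7 pairs (running 12/35).
From row 5: 0 unlike of 1 pairs (running 12/36).
Total adjacent occupied pairs: 36; unlike-type pairs: 12.
12/36 reduces to 1/3.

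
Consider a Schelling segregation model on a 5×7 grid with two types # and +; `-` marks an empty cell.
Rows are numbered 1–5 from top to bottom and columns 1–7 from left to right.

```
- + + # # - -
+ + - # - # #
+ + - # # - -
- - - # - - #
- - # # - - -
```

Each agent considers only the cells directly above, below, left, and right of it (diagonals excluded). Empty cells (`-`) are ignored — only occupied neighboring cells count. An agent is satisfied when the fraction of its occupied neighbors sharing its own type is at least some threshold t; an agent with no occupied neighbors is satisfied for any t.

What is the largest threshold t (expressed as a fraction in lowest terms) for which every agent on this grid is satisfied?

Row 1: (1,2)+ 2/2 · (1,3)+ 1/2 · (1,4)# 2/3 · (1,5)# 1/1
Row 2: (2,1)+ 2/2 · (2,2)+ 3/3 · (2,4)# 2/2 · (2,6)# 1/1 · (2,7)# 1/1
Row 3: (3,1)+ 2/2 · (3,2)+ 2/2 · (3,4)# 3/3 · (3,5)# 1/1
Row 4: (4,4)# 2/2 · (4,7)# — no occupied neighbors
Row 5: (5,3)# 1/1 · (5,4)# 2/2
The smallest same-type fraction is 1/2 at (1,3), which reduces to 1/2. Any threshold above that leaves this agent unsatisfied.

1/2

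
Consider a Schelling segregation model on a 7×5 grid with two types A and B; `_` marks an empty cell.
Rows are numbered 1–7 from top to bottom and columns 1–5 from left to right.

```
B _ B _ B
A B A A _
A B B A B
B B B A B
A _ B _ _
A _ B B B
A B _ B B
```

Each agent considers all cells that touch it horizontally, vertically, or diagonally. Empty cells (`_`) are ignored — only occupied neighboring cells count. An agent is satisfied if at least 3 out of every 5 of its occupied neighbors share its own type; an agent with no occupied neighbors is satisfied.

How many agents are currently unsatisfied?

17

(1,1)B 1/2 ✗
(1,3)B 1/3 ✗
(1,5)B 0/1 ✗
(2,1)A 1/4 ✗
(2,2)B 4/7 ✗
(2,3)A 2/6 ✗
(2,4)A 2/6 ✗
(3,1)A 1/5 ✗
(3,2)B 5/8 ✓
(3,3)B 4/8 ✗
(3,4)A 3/7 ✗
(3,5)B 1/4 ✗
(4,1)B 2/4 ✗
(4,2)B 5/7 ✓
(4,3)B 4/6 ✓
(4,4)A 1/6 ✗
(4,5)B 1/3 ✗
(5,1)A 1/3 ✗
(5,3)B 4/5 ✓
(6,1)A 2/3 ✓
(6,3)B 4/4 ✓
(6,4)B 5/5 ✓
(6,5)B 3/3 ✓
(7,1)A 1/2 ✗
(7,2)B 1/3 ✗
(7,4)B 4/4 ✓
(7,5)B 3/3 ✓
Unsatisfied: (1,1), (1,3), (1,5), (2,1), (2,2), (2,3), (2,4), (3,1), (3,3), (3,4), (3,5), (4,1), (4,4), (4,5), (5,1), (7,1), (7,2) — 17 in total.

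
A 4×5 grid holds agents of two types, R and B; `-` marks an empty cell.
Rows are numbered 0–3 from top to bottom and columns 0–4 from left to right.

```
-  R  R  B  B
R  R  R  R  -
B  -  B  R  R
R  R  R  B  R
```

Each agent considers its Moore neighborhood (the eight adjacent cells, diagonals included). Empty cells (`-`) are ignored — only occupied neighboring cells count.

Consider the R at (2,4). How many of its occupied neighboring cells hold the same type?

3

Occupied neighbors of (2,4): (1,3)=R, (2,3)=R, (3,3)=B, (3,4)=R.
Same type (R): 3 of 4.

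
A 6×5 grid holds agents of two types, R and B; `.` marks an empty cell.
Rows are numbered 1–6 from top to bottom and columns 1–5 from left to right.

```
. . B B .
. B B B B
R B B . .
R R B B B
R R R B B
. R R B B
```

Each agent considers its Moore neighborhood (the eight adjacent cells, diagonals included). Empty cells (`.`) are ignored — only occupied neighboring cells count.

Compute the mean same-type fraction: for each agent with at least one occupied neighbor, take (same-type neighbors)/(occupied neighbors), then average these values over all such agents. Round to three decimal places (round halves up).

0.820

(1,3)B 4/4
(1,4)B 4/4
(2,2)B 4/5
(2,3)B 6/6
(2,4)B 5/5
(2,5)B 2/2
(3,1)R 2/4
(3,2)B 4/7
(3,3)B 6/7
(4,1)R 4/5
(4,2)R 5/8
(4,3)B 4/7
(4,4)B 5/6
(4,5)B 3/3
(5,1)R 4/4
(5,2)R 6/7
(5,3)R 4/8
(5,4)B 6/8
(5,5)B 5/5
(6,2)R 4/4
(6,3)R 3/5
(6,4)B 3/5
(6,5)B 3/3
Sum over 23 agents: 4/4 + 4/4 + 4/5 + 6/6 + 5/5 + 2/2 + 2/4 + 4/7 + 6/7 + 4/5 + 5/8 + 4/7 + 5/6 + 3/3 + 4/4 + 6/7 + 4/8 + 6/8 + 5/5 + 4/4 + 3/5 + 3/5 + 3/3 = 15847/840; mean = 15847/840 ÷ 23 = 689/840 = 0.820238… → 0.820.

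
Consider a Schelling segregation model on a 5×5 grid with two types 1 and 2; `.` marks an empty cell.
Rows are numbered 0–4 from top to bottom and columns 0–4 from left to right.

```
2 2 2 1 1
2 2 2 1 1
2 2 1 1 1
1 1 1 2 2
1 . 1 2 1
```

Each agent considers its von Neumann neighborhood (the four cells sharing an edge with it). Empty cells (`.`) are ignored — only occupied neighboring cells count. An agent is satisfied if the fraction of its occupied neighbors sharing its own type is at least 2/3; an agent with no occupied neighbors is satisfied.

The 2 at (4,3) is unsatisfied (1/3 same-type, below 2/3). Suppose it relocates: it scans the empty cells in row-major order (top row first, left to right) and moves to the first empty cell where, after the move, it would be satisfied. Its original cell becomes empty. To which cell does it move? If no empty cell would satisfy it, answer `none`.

none

Vacating (4,3). Empty cells in order:
  (4,1): 0/3 same-type → still unsatisfied.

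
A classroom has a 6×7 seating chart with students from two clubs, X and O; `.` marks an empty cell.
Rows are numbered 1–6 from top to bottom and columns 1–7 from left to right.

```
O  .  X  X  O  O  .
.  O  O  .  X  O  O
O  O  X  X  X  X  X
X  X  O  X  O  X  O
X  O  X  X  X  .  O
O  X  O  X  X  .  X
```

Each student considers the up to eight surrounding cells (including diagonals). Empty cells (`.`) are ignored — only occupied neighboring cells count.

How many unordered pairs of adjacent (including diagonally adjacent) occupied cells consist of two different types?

49

Scan each occupied cell's neighbors to the right and below (and the two forward diagonals) so each pair is counted once.
Row 1: O(1,1)–O(2,2)= X(1,3)–X(1,4)= X(1,3)–O(2,3)≠ X(1,3)–O(2,2)≠ X(1,4)–O(1,5)≠ X(1,4)–X(2,5)= X(1,4)–O(2,3)≠ O(1,5)–O(1,6)= O(1,5)–X(2,5)≠ O(1,5)–O(2,6)= O(1,6)–O(2,6)= O(1,6)–O(2,7)= O(1,6)–X(2,5)≠  → 6/13 unlike.
Row 2: O(2,2)–O(2,3)= O(2,2)–O(3,2)= O(2,2)–X(3,3)≠ O(2,2)–O(3,1)= O(2,3)–X(3,3)≠ O(2,3)–X(3,4)≠ O(2,3)–O(3,2)= X(2,5)–O(2,6)≠ X(2,5)–X(3,5)= X(2,5)–X(3,6)= X(2,5)–X(3,4)= O(2,6)–O(2,7)= O(2,6)–X(3,6)≠ O(2,6)–X(3,7)≠ O(2,6)–X(3,5)≠ O(2,7)–X(3,7)≠ O(2,7)–X(3,6)≠  → 9/17 unlike.
Row 3: O(3,1)–O(3,2)= O(3,1)–X(4,1)≠ O(3,1)–X(4,2)≠ O(3,2)–X(3,3)≠ O(3,2)–X(4,2)≠ O(3,2)–O(4,3)= O(3,2)–X(4,1)≠ X(3,3)–X(3,4)= X(3,3)–O(4,3)≠ X(3,3)–X(4,4)= X(3,3)–X(4,2)= X(3,4)–X(3,5)= X(3,4)–X(4,4)= X(3,4)–O(4,5)≠ X(3,4)–O(4,3)≠ X(3,5)–X(3,6)= X(3,5)–O(4,5)≠ X(3,5)–X(4,6)= X(3,5)–X(4,4)= X(3,6)–X(3,7)= X(3,6)–X(4,6)= X(3,6)–O(4,7)≠ X(3,6)–O(4,5)≠ X(3,7)–O(4,7)≠ X(3,7)–X(4,6)=  → 12/25 unlike.
Row 4: X(4,1)–X(4,2)= X(4,1)–X(5,1)= X(4,1)–O(5,2)≠ X(4,2)–O(4,3)≠ X(4,2)–O(5,2)≠ X(4,2)–X(5,3)= X(4,2)–X(5,1)= O(4,3)–X(4,4)≠ O(4,3)–X(5,3)≠ O(4,3)–X(5,4)≠ O(4,3)–O(5,2)= X(4,4)–O(4,5)≠ X(4,4)–X(5,4)= X(4,4)–X(5,5)= X(4,4)–X(5,3)= O(4,5)–X(4,6)≠ O(4,5)–X(5,5)≠ O(4,5)–X(5,4)≠ X(4,6)–O(4,7)≠ X(4,6)–O(5,7)≠ X(4,6)–X(5,5)= O(4,7)–O(5,7)=  → 12/22 unlike.
Row 5: X(5,1)–O(5,2)≠ X(5,1)–O(6,1)≠ X(5,1)–X(6,2)= O(5,2)–X(5,3)≠ O(5,2)–X(6,2)≠ O(5,2)–O(6,3)= O(5,2)–O(6,1)= X(5,3)–X(5,4)= X(5,3)–O(6,3)≠ X(5,3)–X(6,4)= X(5,3)–X(6,2)= X(5,4)–X(5,5)= X(5,4)–X(6,4)= X(5,4)–X(6,5)= X(5,4)–O(6,3)≠ X(5,5)–X(6,5)= X(5,5)–X(6,4)= O(5,7)–X(6,7)≠  → 7/18 unlike.
Row 6: O(6,1)–X(6,2)≠ X(6,2)–O(6,3)≠ O(6,3)–X(6,4)≠ X(6,4)–X(6,5)=  → 3/4 unlike.
Total adjacent occupied pairs: 99; unlike-type pairs: 49.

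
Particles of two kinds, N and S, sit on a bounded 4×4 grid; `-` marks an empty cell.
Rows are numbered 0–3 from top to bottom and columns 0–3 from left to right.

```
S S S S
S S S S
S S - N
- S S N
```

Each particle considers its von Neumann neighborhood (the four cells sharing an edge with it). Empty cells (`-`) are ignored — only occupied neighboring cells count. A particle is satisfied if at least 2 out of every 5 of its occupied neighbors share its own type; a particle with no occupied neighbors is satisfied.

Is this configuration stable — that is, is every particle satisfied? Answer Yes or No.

Yes

(0,0)S 2/2 ✓
(0,1)S 3/3 ✓
(0,2)S 3/3 ✓
(0,3)S 2/2 ✓
(1,0)S 3/3 ✓
(1,1)S 4/4 ✓
(1,2)S 3/3 ✓
(1,3)S 2/3 ✓
(2,0)S 2/2 ✓
(2,1)S 3/3 ✓
(2,3)N 1/2 ✓
(3,1)S 2/2 ✓
(3,2)S 1/2 ✓
(3,3)N 1/2 ✓
All meet the threshold, so the configuration is stable.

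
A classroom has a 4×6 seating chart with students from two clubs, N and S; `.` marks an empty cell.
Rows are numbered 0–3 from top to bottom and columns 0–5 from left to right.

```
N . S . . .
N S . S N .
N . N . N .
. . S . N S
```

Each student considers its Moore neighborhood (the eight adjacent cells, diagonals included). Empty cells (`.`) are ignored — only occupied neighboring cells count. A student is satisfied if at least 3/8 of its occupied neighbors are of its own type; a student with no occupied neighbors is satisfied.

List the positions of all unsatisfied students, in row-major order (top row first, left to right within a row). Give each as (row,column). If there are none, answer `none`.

Row 0: (0,0)N 1/2 satisfied · (0,2)S 2/2 satisfied
Row 1: (1,0)N 2/3 satisfied · (1,1)S 1/5 not · (1,3)S 1/4 not · (1,4)N 1/2 satisfied
Row 2: (2,0)N 1/2 satisfied · (2,2)N 0/3 not · (2,4)N 2/4 satisfied
Row 3: (3,2)S 0/1 not · (3,4)N 1/2 satisfied · (3,5)S 0/2 not

(1,1), (1,3), (2,2), (3,2), (3,5)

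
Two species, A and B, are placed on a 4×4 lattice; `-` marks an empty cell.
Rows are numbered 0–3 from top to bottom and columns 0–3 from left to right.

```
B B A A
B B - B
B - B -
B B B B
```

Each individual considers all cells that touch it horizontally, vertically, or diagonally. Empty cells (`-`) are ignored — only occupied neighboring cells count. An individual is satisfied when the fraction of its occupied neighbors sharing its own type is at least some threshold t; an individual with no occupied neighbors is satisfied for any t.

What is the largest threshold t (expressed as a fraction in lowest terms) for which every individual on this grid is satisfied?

1/4

Row 0: (0,0)B 3/3 · (0,1)B 3/4 · (0,2)A 1/4 · (0,3)A 1/2
Row 1: (1,0)B 4/4 · (1,1)B 5/6 · (1,3)B 1/3
Row 2: (2,0)B 4/4 · (2,2)B 5/5
Row 3: (3,0)B 2/2 · (3,1)B 4/4 · (3,2)B 3/3 · (3,3)B 2/2
The smallest same-type fraction is 1/4 at (0,2), which reduces to 1/4. Any threshold above that leaves this individual unsatisfied.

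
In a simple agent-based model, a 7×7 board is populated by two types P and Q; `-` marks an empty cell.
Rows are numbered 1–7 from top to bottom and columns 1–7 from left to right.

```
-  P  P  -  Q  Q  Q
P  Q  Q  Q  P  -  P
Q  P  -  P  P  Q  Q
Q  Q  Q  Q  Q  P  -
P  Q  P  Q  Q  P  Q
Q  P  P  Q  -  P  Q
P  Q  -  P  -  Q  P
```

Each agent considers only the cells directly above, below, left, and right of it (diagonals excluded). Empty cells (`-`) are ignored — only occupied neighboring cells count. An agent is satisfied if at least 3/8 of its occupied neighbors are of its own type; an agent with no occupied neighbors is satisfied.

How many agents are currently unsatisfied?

23

Row 1: (1,2)P 1/2 ✓ · (1,3)P 1/2 ✓ · (1,5)Q 1/2 ✓ · (1,6)Q 2/2 ✓ · (1,7)Q 1/2 ✓
Row 2: (2,1)P 0/2 ✗ · (2,2)Q 1/4 ✗ · (2,3)Q 2/3 ✓ · (2,4)Q 1/3 ✗ · (2,5)P 1/3 ✗ · (2,7)P 0/2 ✗
Row 3: (3,1)Q 1/3 ✗ · (3,2)P 0/3 ✗ · (3,4)P 1/3 ✗ · (3,5)P 2/4 ✓ · (3,6)Q 1/3 ✗ · (3,7)Q 1/2 ✓
Row 4: (4,1)Q 2/3 ✓ · (4,2)Q 3/4 ✓ · (4,3)Q 2/3 ✓ · (4,4)Q 3/4 ✓ · (4,5)Q 2/4 ✓ · (4,6)P 1/3 ✗
Row 5: (5,1)P 0/3 ✗ · (5,2)Q 1/4 ✗ · (5,3)P 1/4 ✗ · (5,4)Q 3/4 ✓ · (5,5)Q 2/3 ✓ · (5,6)P 2/4 ✓ · (5,7)Q 1/2 ✓
Row 6: (6,1)Q 0/3 ✗ · (6,2)P 1/4 ✗ · (6,3)P 2/3 ✓ · (6,4)Q 1/3 ✗ · (6,6)P 1/3 ✗ · (6,7)Q 1/3 ✗
Row 7: (7,1)P 0/2 ✗ · (7,2)Q 0/2 ✗ · (7,4)P 0/1 ✗ · (7,6)Q 0/2 ✗ · (7,7)P 0/2 ✗
Unsatisfied: (2,1), (2,2), (2,4), (2,5), (2,7), (3,1), (3,2), (3,4), (3,6), (4,6), (5,1), (5,2), (5,3), (6,1), (6,2), (6,4), (6,6), (6,7), (7,1), (7,2), (7,4), (7,6), (7,7) — 23 in total.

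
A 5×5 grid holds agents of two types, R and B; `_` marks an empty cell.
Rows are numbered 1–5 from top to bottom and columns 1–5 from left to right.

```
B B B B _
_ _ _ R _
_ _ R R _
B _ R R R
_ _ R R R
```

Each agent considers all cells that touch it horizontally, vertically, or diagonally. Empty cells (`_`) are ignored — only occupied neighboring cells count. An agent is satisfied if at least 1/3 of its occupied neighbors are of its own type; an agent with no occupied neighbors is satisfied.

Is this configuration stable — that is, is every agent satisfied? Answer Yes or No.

Row 1: (1,1)B 1/1 ✓ · (1,2)B 2/2 ✓ · (1,3)B 2/3 ✓ · (1,4)B 1/2 ✓
Row 2: (2,4)R 2/4 ✓
Row 3: (3,3)R 4/4 ✓ · (3,4)R 5/5 ✓
Row 4: (4,1)B 0/0 ✓ · (4,3)R 5/5 ✓ · (4,4)R 7/7 ✓ · (4,5)R 4/4 ✓
Row 5: (5,3)R 3/3 ✓ · (5,4)R 5/5 ✓ · (5,5)R 3/3 ✓
All meet the threshold, so the configuration is stable.

Yes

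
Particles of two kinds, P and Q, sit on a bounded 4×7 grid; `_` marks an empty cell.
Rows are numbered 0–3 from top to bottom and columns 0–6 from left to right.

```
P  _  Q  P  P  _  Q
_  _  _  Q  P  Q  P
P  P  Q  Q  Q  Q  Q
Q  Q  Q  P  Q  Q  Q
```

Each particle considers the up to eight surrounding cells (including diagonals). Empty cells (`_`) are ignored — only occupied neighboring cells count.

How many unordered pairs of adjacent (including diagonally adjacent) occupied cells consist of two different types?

24

Scan each occupied cell's neighbors to the right and below (and the two forward diagonals) so each pair is counted once.
Row 0: Q(0,2)–P(0,3)≠ Q(0,2)–Q(1,3)= P(0,3)–P(0,4)= P(0,3)–Q(1,3)≠ P(0,3)–P(1,4)= P(0,4)–P(1,4)= P(0,4)–Q(1,5)≠ P(0,4)–Q(1,3)≠ Q(0,6)–P(1,6)≠ Q(0,6)–Q(1,5)=  → 5/10 unlike.
Row 1: Q(1,3)–P(1,4)≠ Q(1,3)–Q(2,3)= Q(1,3)–Q(2,4)= Q(1,3)–Q(2,2)= P(1,4)–Q(1,5)≠ P(1,4)–Q(2,4)≠ P(1,4)–Q(2,5)≠ P(1,4)–Q(2,3)≠ Q(1,5)–P(1,6)≠ Q(1,5)–Q(2,5)= Q(1,5)–Q(2,6)= Q(1,5)–Q(2,4)= P(1,6)–Q(2,6)≠ P(1,6)–Q(2,5)≠  → 8/14 unlike.
Row 2: P(2,0)–P(2,1)= P(2,0)–Q(3,0)≠ P(2,0)–Q(3,1)≠ P(2,1)–Q(2,2)≠ P(2,1)–Q(3,1)≠ P(2,1)–Q(3,2)≠ P(2,1)–Q(3,0)≠ Q(2,2)–Q(2,3)= Q(2,2)–Q(3,2)= Q(2,2)–P(3,3)≠ Q(2,2)–Q(3,1)= Q(2,3)–Q(2,4)= Q(2,3)–P(3,3)≠ Q(2,3)–Q(3,4)= Q(2,3)–Q(3,2)= Q(2,4)–Q(2,5)= Q(2,4)–Q(3,4)= Q(2,4)–Q(3,5)= Q(2,4)–P(3,3)≠ Q(2,5)–Q(2,6)= Q(2,5)–Q(3,5)= Q(2,5)–Q(3,6)= Q(2,5)–Q(3,4)= Q(2,6)–Q(3,6)= Q(2,6)–Q(3,5)=  → 9/25 unlike.
Row 3: Q(3,0)–Q(3,1)= Q(3,1)–Q(3,2)= Q(3,2)–P(3,3)≠ P(3,3)–Q(3,4)≠ Q(3,4)–Q(3,5)= Q(3,5)–Q(3,6)=  → 2/6 unlike.
Total adjacent occupied pairs: 55; unlike-type pairs: 24.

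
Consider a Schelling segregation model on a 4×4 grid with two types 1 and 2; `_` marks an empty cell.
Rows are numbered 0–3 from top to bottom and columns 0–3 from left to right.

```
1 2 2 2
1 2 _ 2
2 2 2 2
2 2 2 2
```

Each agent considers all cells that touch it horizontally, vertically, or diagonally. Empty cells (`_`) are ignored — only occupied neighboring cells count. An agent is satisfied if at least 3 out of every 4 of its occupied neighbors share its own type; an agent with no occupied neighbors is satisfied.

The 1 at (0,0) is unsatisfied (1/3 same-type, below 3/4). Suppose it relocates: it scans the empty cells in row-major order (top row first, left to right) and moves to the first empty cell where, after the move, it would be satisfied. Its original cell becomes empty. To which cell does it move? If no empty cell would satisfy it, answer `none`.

none

Vacating (0,0). Empty cells in order:
  (1,2): 0/8 same-type → still unsatisfied.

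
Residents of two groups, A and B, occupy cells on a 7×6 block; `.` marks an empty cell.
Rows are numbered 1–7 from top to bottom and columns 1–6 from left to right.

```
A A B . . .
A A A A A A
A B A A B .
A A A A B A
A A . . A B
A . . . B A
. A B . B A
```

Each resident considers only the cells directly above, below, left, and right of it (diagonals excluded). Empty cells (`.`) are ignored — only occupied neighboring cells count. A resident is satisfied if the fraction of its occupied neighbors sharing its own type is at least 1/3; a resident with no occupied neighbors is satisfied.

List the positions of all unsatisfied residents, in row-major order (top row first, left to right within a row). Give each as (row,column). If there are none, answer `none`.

(1,3), (3,2), (4,5), (4,6), (5,5), (5,6), (7,2), (7,3)

(1,1)A 2/2 ✓
(1,2)A 2/3 ✓
(1,3)B 0/2 ✗
(2,1)A 3/3 ✓
(2,2)A 3/4 ✓
(2,3)A 3/4 ✓
(2,4)A 3/3 ✓
(2,5)A 2/3 ✓
(2,6)A 1/1 ✓
(3,1)A 2/3 ✓
(3,2)B 0/4 ✗
(3,3)A 3/4 ✓
(3,4)A 3/4 ✓
(3,5)B 1/3 ✓
(4,1)A 3/3 ✓
(4,2)A 3/4 ✓
(4,3)A 3/3 ✓
(4,4)A 2/3 ✓
(4,5)B 1/4 ✗
(4,6)A 0/2 ✗
(5,1)A 3/3 ✓
(5,2)A 2/2 ✓
(5,5)A 0/3 ✗
(5,6)B 0/3 ✗
(6,1)A 1/1 ✓
(6,5)B 1/3 ✓
(6,6)A 1/3 ✓
(7,2)A 0/1 ✗
(7,3)B 0/1 ✗
(7,5)B 1/2 ✓
(7,6)A 1/2 ✓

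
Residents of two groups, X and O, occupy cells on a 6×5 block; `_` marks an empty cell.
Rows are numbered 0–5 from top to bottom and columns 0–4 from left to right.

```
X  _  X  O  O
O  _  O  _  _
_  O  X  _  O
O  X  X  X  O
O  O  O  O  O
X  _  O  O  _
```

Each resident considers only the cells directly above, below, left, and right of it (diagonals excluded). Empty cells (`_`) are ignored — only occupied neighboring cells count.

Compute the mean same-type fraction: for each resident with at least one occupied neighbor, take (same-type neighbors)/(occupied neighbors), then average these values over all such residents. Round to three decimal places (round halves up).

0.508

(0,0)X 0/1
(0,2)X 0/2
(0,3)O 1/2
(0,4)O 1/1
(1,0)O 0/1
(1,2)O 0/2
(2,1)O 0/2
(2,2)X 1/3
(2,4)O 1/1
(3,0)O 1/2
(3,1)X 1/4
(3,2)X 3/4
(3,3)X 1/3
(3,4)O 2/3
(4,0)O 2/3
(4,1)O 2/3
(4,2)O 3/4
(4,3)O 3/4
(4,4)O 2/2
(5,0)X 0/1
(5,2)O 2/2
(5,3)O 2/2
Sum over 22 residents: 0/1 + 0/2 + 1/2 + 1/1 + 0/1 + 0/2 + 0/2 + 1/3 + 1/1 + 1/2 + 1/4 + 3/4 + 1/3 + 2/3 + 2/3 + 2/3 + 3/4 + 3/4 + 2/2 + 0/1 + 2/2 + 2/2 = 67/6; mean = 67/6 ÷ 22 = 67/132 = 0.507575… → 0.508.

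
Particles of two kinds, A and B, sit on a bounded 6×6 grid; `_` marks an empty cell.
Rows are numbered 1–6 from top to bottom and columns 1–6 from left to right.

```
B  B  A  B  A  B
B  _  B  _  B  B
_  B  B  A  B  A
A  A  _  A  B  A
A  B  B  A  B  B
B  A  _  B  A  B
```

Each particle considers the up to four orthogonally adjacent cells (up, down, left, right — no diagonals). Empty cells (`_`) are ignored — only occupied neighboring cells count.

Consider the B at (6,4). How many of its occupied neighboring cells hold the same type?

0

Occupied neighbors of (6,4): (5,4)=A, (6,5)=A.
Same type (B): 0 of 2.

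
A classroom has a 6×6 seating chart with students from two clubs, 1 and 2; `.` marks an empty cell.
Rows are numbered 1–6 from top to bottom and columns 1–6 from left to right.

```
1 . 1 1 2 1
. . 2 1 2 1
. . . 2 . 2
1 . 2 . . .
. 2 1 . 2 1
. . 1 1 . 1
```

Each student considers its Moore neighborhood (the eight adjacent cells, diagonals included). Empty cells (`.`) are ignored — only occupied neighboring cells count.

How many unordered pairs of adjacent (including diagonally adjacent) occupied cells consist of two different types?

20

Scan each occupied cell's neighbors to the right and below (and the two forward diagonals) so each pair is counted once.
From row 1: 8 unlike of 13 pairs (running 8/13).
From row 2: 5 unlike of 8 pairs (running 13/21).
From row 3: 0 unlike of 1 pairs (running 13/22).
From row 4: 2 unlike of 3 pairs (running 15/25).
From row 5: 5 unlike of 8 pairs (running 20/33).
From row 6: 0 unlike of 1 pairs (running 20/34).
Total adjacent occupied pairs: 34; unlike-type pairs: 20.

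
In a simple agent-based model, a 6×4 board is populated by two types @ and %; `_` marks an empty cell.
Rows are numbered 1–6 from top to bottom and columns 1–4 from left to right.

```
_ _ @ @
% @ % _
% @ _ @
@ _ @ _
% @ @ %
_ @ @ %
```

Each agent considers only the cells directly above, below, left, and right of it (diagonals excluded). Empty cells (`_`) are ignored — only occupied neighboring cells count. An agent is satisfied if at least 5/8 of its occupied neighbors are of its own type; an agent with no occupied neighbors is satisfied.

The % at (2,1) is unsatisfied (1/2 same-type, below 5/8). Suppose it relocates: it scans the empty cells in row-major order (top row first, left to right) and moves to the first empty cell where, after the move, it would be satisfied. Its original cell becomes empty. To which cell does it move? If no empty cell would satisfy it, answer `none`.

(1,1)

Vacating (2,1). Empty cells in order:
  (1,1): 0/0 same-type → satisfied — stop here.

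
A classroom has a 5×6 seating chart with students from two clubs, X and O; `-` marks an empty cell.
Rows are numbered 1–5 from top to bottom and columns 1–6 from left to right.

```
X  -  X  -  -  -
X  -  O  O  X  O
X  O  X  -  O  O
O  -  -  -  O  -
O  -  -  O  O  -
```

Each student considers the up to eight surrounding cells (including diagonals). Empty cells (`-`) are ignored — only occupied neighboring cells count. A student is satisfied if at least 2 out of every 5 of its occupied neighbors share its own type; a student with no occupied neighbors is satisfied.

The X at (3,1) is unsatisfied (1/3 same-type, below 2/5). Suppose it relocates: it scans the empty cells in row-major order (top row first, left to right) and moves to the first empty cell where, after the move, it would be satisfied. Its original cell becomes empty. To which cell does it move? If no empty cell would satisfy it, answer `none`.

(1,2)

Vacating (3,1). Empty cells in order:
  (1,2): 3/4 same-type → satisfied — stop here.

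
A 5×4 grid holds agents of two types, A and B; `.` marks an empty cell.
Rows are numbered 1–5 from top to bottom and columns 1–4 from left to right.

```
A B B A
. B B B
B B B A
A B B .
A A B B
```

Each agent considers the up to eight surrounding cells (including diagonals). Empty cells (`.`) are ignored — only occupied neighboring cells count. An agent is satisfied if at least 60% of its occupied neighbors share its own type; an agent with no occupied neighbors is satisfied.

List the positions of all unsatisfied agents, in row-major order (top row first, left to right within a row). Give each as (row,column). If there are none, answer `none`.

(1,1), (1,4), (3,4), (4,1), (5,2)

Row 1: (1,1)A 0/2 unhappy · (1,2)B 3/4 ok · (1,3)B 4/5 ok · (1,4)A 0/3 unhappy
Row 2: (2,2)B 6/7 ok · (2,3)B 6/8 ok · (2,4)B 3/5 ok
Row 3: (3,1)B 3/4 ok · (3,2)B 6/7 ok · (3,3)B 6/7 ok · (3,4)A 0/4 unhappy
Row 4: (4,1)A 2/5 unhappy · (4,2)B 5/8 ok · (4,3)B 5/7 ok
Row 5: (5,1)A 2/3 ok · (5,2)A 2/5 unhappy · (5,3)B 3/4 ok · (5,4)B 2/2 ok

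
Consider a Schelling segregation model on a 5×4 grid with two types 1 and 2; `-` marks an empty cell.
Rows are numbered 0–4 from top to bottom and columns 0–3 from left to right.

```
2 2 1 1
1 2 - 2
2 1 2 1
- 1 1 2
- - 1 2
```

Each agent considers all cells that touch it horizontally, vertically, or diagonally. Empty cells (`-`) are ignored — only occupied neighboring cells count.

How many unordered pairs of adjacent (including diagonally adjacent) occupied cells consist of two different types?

21

Scan each occupied cell's neighbors to the right and below (and the two forward diagonals) so each pair is counted once.
From row 0: 6 unlike of 10 pairs (running 6/10).
From row 1: 4 unlike of 8 pairs (running 10/18).
From row 2: 7 unlike of 11 pairs (running 17/29).
From row 3: 3 unlike of 7 pairs (running 20/36).
From row 4: 1 unlike of 1 pairs (running 21/37).
Total adjacent occupied pairs: 37; unlike-type pairs: 21.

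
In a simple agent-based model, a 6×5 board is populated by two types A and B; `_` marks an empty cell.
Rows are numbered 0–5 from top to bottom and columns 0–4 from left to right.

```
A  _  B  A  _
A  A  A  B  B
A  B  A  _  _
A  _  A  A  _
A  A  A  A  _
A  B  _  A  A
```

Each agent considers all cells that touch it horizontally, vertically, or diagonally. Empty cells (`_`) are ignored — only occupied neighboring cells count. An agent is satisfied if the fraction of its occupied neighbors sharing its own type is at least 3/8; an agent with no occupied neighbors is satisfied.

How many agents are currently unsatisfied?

4

(0,0)A 2/2 satisfied
(0,2)B 1/4 not
(0,3)A 1/4 not
(1,0)A 3/4 satisfied
(1,1)A 5/7 satisfied
(1,2)A 3/6 satisfied
(1,3)B 2/5 satisfied
(1,4)B 1/2 satisfied
(2,0)A 3/4 satisfied
(2,1)B 0/7 not
(2,2)A 4/6 satisfied
(3,0)A 3/4 satisfied
(3,2)A 5/6 satisfied
(3,3)A 4/4 satisfied
(4,0)A 3/4 satisfied
(4,1)A 5/6 satisfied
(4,2)A 5/6 satisfied
(4,3)A 5/5 satisfied
(5,0)A 2/3 satisfied
(5,1)B 0/4 not
(5,3)A 3/3 satisfied
(5,4)A 2/2 satisfied
Unsatisfied: (0,2), (0,3), (2,1), (5,1) — 4 in total.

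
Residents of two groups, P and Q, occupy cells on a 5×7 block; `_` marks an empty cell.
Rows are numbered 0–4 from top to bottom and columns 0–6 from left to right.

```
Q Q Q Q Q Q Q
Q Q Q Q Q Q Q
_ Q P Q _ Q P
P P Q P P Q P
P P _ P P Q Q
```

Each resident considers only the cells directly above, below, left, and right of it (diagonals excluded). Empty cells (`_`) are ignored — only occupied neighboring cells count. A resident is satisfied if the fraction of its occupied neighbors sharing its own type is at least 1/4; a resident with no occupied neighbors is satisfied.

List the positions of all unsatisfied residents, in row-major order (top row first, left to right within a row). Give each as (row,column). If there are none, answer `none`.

(2,2), (3,2)

(0,0)Q 2/2 ✓
(0,1)Q 3/3 ✓
(0,2)Q 3/3 ✓
(0,3)Q 3/3 ✓
(0,4)Q 3/3 ✓
(0,5)Q 3/3 ✓
(0,6)Q 2/2 ✓
(1,0)Q 2/2 ✓
(1,1)Q 4/4 ✓
(1,2)Q 3/4 ✓
(1,3)Q 4/4 ✓
(1,4)Q 3/3 ✓
(1,5)Q 4/4 ✓
(1,6)Q 2/3 ✓
(2,1)Q 1/3 ✓
(2,2)P 0/4 ✗
(2,3)Q 1/3 ✓
(2,5)Q 2/3 ✓
(2,6)P 1/3 ✓
(3,0)P 2/2 ✓
(3,1)P 2/4 ✓
(3,2)Q 0/3 ✗
(3,3)P 2/4 ✓
(3,4)P 2/3 ✓
(3,5)Q 2/4 ✓
(3,6)P 1/3 ✓
(4,0)P 2/2 ✓
(4,1)P 2/2 ✓
(4,3)P 2/2 ✓
(4,4)P 2/3 ✓
(4,5)Q 2/3 ✓
(4,6)Q 1/2 ✓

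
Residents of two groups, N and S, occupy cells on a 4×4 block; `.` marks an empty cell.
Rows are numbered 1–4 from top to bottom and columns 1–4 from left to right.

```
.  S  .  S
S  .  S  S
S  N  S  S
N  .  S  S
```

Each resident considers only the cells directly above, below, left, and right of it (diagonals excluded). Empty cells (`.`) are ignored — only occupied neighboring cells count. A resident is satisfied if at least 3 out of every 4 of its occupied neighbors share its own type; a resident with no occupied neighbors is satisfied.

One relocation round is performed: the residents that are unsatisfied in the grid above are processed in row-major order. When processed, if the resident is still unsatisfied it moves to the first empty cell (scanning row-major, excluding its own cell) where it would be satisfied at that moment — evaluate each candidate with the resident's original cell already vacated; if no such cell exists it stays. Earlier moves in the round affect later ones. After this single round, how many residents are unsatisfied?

Initially unsatisfied (in order): (3,1), (3,2), (4,1).
  (3,1) → (1,1).
  (3,2): no empty cell satisfies it; stays.
  (4,1): now satisfied by earlier moves; stays.
Resulting grid:
S S . S
S . S S
. N S S
N . S S
Unsatisfied now: (3,2).

1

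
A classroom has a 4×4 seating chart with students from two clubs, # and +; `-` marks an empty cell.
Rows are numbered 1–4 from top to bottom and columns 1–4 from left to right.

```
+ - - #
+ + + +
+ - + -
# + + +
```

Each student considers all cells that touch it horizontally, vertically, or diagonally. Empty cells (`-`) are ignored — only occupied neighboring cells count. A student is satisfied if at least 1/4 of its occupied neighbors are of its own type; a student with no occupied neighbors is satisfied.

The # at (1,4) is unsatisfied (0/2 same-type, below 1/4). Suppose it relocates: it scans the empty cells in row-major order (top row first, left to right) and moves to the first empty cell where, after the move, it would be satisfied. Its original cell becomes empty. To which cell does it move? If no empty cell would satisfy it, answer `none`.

none

Vacating (1,4). Empty cells in order:
  (1,2): 0/4 same-type → still unsatisfied.
  (1,3): 0/3 same-type → still unsatisfied.
  (3,2): 1/8 same-type → still unsatisfied.
  (3,4): 0/5 same-type → still unsatisfied.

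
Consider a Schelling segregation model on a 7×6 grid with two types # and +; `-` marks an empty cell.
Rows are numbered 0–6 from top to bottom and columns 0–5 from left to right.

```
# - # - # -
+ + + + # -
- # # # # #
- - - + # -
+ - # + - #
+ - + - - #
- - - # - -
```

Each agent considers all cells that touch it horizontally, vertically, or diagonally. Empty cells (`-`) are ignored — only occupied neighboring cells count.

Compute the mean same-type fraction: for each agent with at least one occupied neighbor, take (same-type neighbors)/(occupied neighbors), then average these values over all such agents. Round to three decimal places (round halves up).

Row 0: (0,0)# 0/2 · (0,2)# 0/3 · (0,4)# 1/2
Row 1: (1,0)+ 1/3 · (1,1)+ 2/6 · (1,2)+ 2/6 · (1,3)+ 1/7 · (1,4)# 4/5
Row 2: (2,1)# 1/4 · (2,2)# 2/6 · (2,3)# 4/7 · (2,4)# 4/6 · (2,5)# 3/3
Row 3: (3,3)+ 1/6 · (3,4)# 4/6
Row 4: (4,0)+ 1/1 · (4,2)# 0/3 · (4,3)+ 2/4 · (4,5)# 2/2
Row 5: (5,0)+ 1/1 · (5,2)+ 1/3 · (5,5)# 1/1
Row 6: (6,3)# 0/1
Sum over 23 agents: 0/2 + 0/3 + 1/2 + 1/3 + 2/6 + 2/6 + 1/7 + 4/5 + 1/4 + 2/6 + 4/7 + 4/6 + 3/3 + 1/6 + 4/6 + 1/1 + 0/3 + 2/4 + 2/2 + 1/1 + 1/3 + 1/1 + 0/1 = 4591/420; mean = 4591/420 ÷ 23 = 4591/9660 = 0.475258… → 0.475.

0.475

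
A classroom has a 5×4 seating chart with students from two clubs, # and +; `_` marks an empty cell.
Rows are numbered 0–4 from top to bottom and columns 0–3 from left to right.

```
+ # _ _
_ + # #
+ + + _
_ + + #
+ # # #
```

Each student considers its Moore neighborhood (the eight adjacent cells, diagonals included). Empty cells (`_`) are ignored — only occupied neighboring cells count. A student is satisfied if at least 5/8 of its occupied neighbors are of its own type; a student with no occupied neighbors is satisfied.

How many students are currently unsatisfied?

(0,0)+ 1/2 not
(0,1)# 1/3 not
(1,1)+ 4/6 satisfied
(1,2)# 2/5 not
(1,3)# 1/2 not
(2,0)+ 3/3 satisfied
(2,1)+ 5/6 satisfied
(2,2)+ 4/7 not
(3,1)+ 5/7 satisfied
(3,2)+ 3/7 not
(3,3)# 2/4 not
(4,0)+ 1/2 not
(4,1)# 1/4 not
(4,2)# 3/5 not
(4,3)# 2/3 satisfied
Unsatisfied: (0,0), (0,1), (1,2), (1,3), (2,2), (3,2), (3,3), (4,0), (4,1), (4,2) — 10 in total.

10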